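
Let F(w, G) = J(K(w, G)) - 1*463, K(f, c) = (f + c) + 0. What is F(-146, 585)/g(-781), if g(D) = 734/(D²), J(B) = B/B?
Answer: -140900991/367 ≈ -3.8393e+5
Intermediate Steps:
K(f, c) = c + f (K(f, c) = (c + f) + 0 = c + f)
J(B) = 1
F(w, G) = -462 (F(w, G) = 1 - 1*463 = 1 - 463 = -462)
g(D) = 734/D²
F(-146, 585)/g(-781) = -462/(734/(-781)²) = -462/(734*(1/609961)) = -462/734/609961 = -462*609961/734 = -140900991/367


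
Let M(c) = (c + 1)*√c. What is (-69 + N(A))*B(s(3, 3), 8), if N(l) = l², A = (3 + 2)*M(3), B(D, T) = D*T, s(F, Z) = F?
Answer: 27144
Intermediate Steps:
M(c) = √c*(1 + c) (M(c) = (1 + c)*√c = √c*(1 + c))
A = 20*√3 (A = (3 + 2)*(√3*(1 + 3)) = 5*(√3*4) = 5*(4*√3) = 20*√3 ≈ 34.641)
(-69 + N(A))*B(s(3, 3), 8) = (-69 + (20*√3)²)*(3*8) = (-69 + 1200)*24 = 1131*24 = 27144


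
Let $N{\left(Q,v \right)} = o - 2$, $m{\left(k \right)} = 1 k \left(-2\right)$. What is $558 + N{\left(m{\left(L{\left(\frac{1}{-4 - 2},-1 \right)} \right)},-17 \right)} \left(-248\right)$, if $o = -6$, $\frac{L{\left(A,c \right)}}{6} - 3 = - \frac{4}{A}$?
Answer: $2542$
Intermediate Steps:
$L{\left(A,c \right)} = 18 - \frac{24}{A}$ ($L{\left(A,c \right)} = 18 + 6 \left(- \frac{4}{A}\right) = 18 - \frac{24}{A}$)
$m{\left(k \right)} = - 2 k$ ($m{\left(k \right)} = k \left(-2\right) = - 2 k$)
$N{\left(Q,v \right)} = -8$ ($N{\left(Q,v \right)} = -6 - 2 = -8$)
$558 + N{\left(m{\left(L{\left(\frac{1}{-4 - 2},-1 \right)} \right)},-17 \right)} \left(-248\right) = 558 - -1984 = 558 + 1984 = 2542$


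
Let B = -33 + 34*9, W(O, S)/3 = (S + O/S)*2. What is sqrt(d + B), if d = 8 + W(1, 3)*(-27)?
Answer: I*sqrt(259) ≈ 16.093*I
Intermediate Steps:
W(O, S) = 6*S + 6*O/S (W(O, S) = 3*((S + O/S)*2) = 3*(2*S + 2*O/S) = 6*S + 6*O/S)
B = 273 (B = -33 + 306 = 273)
d = -532 (d = 8 + (6*3 + 6*1/3)*(-27) = 8 + (18 + 6*1*(1/3))*(-27) = 8 + (18 + 2)*(-27) = 8 + 20*(-27) = 8 - 540 = -532)
sqrt(d + B) = sqrt(-532 + 273) = sqrt(-259) = I*sqrt(259)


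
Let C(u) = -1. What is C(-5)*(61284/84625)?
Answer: -61284/84625 ≈ -0.72418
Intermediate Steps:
C(-5)*(61284/84625) = -61284/84625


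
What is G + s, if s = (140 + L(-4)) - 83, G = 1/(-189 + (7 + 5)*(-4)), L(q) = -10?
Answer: 11138/237 ≈ 46.996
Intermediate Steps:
G = -1/237 (G = 1/(-189 + 12*(-4)) = 1/(-189 - 48) = 1/(-237) = -1/237 ≈ -0.0042194)
s = 47 (s = (140 - 10) - 83 = 130 - 83 = 47)
G + s = -1/237 + 47 = 11138/237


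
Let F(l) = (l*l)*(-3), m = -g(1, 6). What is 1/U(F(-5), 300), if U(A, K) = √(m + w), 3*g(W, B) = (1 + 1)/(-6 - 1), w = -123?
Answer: -I*√54201/2581 ≈ -0.090202*I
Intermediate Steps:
g(W, B) = -2/21 (g(W, B) = ((1 + 1)/(-6 - 1))/3 = (2/(-7))/3 = (2*(-⅐))/3 = (⅓)*(-2/7) = -2/21)
m = 2/21 (m = -1*(-2/21) = 2/21 ≈ 0.095238)
F(l) = -3*l² (F(l) = l²*(-3) = -3*l²)
U(A, K) = I*√54201/21 (U(A, K) = √(2/21 - 123) = √(-2581/21) = I*√54201/21)
1/U(F(-5), 300) = 1/(I*√54201/21) = -I*√54201/2581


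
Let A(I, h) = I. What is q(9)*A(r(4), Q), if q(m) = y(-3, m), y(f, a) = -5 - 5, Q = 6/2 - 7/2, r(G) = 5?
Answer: -50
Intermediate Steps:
Q = -½ (Q = 6*(½) - 7*½ = 3 - 7/2 = -½ ≈ -0.50000)
y(f, a) = -10
q(m) = -10
q(9)*A(r(4), Q) = -10*5 = -50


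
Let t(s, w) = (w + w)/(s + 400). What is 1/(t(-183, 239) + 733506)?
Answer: 217/159171280 ≈ 1.3633e-6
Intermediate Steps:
t(s, w) = 2*w/(400 + s) (t(s, w) = (2*w)/(400 + s) = 2*w/(400 + s))
1/(t(-183, 239) + 733506) = 1/(2*239/(400 - 183) + 733506) = 1/(2*239/217 + 733506) = 1/(2*239*(1/217) + 733506) = 1/(478/217 + 733506) = 1/(159171280/217) = 217/159171280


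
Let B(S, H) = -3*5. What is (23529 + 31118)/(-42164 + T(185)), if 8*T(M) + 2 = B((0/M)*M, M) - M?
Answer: -218588/168757 ≈ -1.2953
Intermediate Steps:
B(S, H) = -15
T(M) = -17/8 - M/8 (T(M) = -1/4 + (-15 - M)/8 = -1/4 + (-15/8 - M/8) = -17/8 - M/8)
(23529 + 31118)/(-42164 + T(185)) = (23529 + 31118)/(-42164 + (-17/8 - 1/8*185)) = 54647/(-42164 + (-17/8 - 185/8)) = 54647/(-42164 - 101/4) = 54647/(-168757/4) = 54647*(-4/168757) = -218588/168757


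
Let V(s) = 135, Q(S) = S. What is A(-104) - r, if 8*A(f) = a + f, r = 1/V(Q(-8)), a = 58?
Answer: -3109/540 ≈ -5.7574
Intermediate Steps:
r = 1/135 ≈ 0.0074074
A(f) = 29/4 + f/8 (A(f) = (58 + f)/8 = 29/4 + f/8)
A(-104) - r = (29/4 + (1/8)*(-104)) - 1*1/135 = (29/4 - 13) - 1/135 = -23/4 - 1/135 = -3109/540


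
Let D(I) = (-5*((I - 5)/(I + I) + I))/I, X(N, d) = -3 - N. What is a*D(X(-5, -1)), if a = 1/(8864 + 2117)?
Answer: -25/87848 ≈ -0.00028458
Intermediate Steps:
a = 1/10981 ≈ 9.1066e-5
D(I) = (-5*I - 5*(-5 + I)/(2*I))/I (D(I) = (-5*((-5 + I)/((2*I)) + I))/I = (-5*((-5 + I)*(1/(2*I)) + I))/I = (-5*((-5 + I)/(2*I) + I))/I = (-5*(I + (-5 + I)/(2*I)))/I = (-5*I - 5*(-5 + I)/(2*I))/I)
a*D(X(-5, -1)) = (-5 - 5/(2*(-3 - 1*(-5))) + 25/(2*(-3 - 1*(-5))²))/10981 = (-5 - 5/(2*(-3 + 5)) + 25/(2*(-3 + 5)²))/10981 = (-5 - 5/2/2 + (25/2)/2²)/10981 = (-5 - 5/2*½ + (25/2)*(¼))/10981 = (-5 - 5/4 + 25/8)/10981 = (1/10981)*(-25/8) = -25/87848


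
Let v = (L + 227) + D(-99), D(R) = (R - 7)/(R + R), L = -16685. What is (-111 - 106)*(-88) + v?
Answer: 261215/99 ≈ 2638.5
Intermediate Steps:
D(R) = (-7 + R)/(2*R) (D(R) = (-7 + R)/((2*R)) = (-7 + R)*(1/(2*R)) = (-7 + R)/(2*R))
v = -1629289/99 (v = (-16685 + 227) + (½)*(-7 - 99)/(-99) = -16458 + (½)*(-1/99)*(-106) = -16458 + 53/99 = -1629289/99 ≈ -16457.)
(-111 - 106)*(-88) + v = (-111 - 106)*(-88) - 1629289/99 = -217*(-88) - 1629289/99 = 19096 - 1629289/99 = 261215/99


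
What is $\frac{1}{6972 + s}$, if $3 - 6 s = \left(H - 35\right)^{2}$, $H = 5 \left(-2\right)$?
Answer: $\frac{1}{6635} \approx 0.00015072$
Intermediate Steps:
$H = -10$
$s = -337$ ($s = \frac{1}{2} - \frac{\left(-10 - 35\right)^{2}}{6} = \frac{1}{2} - \frac{\left(-45\right)^{2}}{6} = \frac{1}{2} - \frac{675}{2} = -337$)
$\frac{1}{6972 + s} = \frac{1}{6972 - 337} = \frac{1}{6635}$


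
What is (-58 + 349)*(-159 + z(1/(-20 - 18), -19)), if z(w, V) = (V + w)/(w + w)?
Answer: 117855/2 ≈ 58928.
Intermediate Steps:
z(w, V) = (V + w)/(2*w) (z(w, V) = (V + w)/((2*w)) = (V + w)*(1/(2*w)) = (V + w)/(2*w))
(-58 + 349)*(-159 + z(1/(-20 - 18), -19)) = (-58 + 349)*(-159 + (-19 + 1/(-20 - 18))/(2*(1/(-20 - 18)))) = 291*(-159 + (-19 + 1/(-38))/(2*(1/(-38)))) = 291*(-159 + (-19 - 1/38)/(2*(-1/38))) = 291*(-159 + (1/2)*(-38)*(-723/38)) = 291*(-159 + 723/2) = 291*(405/2) = 117855/2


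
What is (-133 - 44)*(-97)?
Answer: 17169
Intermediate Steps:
(-133 - 44)*(-97) = -177*(-97) = 17169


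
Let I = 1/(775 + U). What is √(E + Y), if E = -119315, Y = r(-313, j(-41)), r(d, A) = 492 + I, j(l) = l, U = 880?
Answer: 4*I*√20341197870/1655 ≈ 344.71*I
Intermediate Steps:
I = 1/1655 (I = 1/(775 + 880) = 1/1655 ≈ 0.00060423)
r(d, A) = 814261/1655 (r(d, A) = 492 + 1/1655 = 814261/1655)
Y = 814261/1655 ≈ 492.00
√(E + Y) = √(-119315 + 814261/1655) = √(-196652064/1655) = 4*I*√20341197870/1655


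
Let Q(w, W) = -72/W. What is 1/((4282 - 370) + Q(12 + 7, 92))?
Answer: 23/89958 ≈ 0.00025568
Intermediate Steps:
1/((4282 - 370) + Q(12 + 7, 92)) = 1/((4282 - 370) - 72/92) = 1/(3912 - 72*1/92) = 1/(3912 - 18/23) = 1/(89958/23) = 23/89958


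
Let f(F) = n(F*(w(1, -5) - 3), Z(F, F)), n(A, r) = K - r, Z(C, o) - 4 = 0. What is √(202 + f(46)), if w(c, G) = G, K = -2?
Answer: 14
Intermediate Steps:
Z(C, o) = 4 (Z(C, o) = 4 + 0 = 4)
n(A, r) = -2 - r
f(F) = -6 (f(F) = -2 - 1*4 = -2 - 4 = -6)
√(202 + f(46)) = √(202 - 6) = √196 = 14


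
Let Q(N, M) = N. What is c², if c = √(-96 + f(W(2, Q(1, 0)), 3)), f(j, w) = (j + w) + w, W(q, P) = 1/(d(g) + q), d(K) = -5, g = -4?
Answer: -271/3 ≈ -90.333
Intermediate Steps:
W(q, P) = 1/(-5 + q)
f(j, w) = j + 2*w
c = I*√813/3 (c = √(-96 + (1/(-5 + 2) + 2*3)) = √(-96 + (1/(-3) + 6)) = √(-96 + (-⅓ + 6)) = √(-96 + 17/3) = √(-271/3) = I*√813/3 ≈ 9.5044*I)
c² = (I*√813/3)² = -271/3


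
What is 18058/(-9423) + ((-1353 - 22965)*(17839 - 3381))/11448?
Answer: -30678110587/998838 ≈ -30714.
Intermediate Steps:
18058/(-9423) + ((-1353 - 22965)*(17839 - 3381))/11448 = 18058*(-1/9423) - 24318*14458*(1/11448) = -18058/9423 - 351589644*1/11448 = -18058/9423 - 9766379/318 = -30678110587/998838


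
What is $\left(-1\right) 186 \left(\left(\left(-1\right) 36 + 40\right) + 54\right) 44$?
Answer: $-474672$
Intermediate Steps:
$\left(-1\right) 186 \left(\left(\left(-1\right) 36 + 40\right) + 54\right) 44 = - 186 \left(\left(-36 + 40\right) + 54\right) 44 = - 186 \left(4 + 54\right) 44 = \left(-186\right) 58 \cdot 44 = \left(-10788\right) 44 = -474672$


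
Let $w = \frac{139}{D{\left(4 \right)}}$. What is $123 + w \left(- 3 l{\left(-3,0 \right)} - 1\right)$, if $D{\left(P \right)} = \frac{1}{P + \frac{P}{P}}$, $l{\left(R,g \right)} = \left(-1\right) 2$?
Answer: $3598$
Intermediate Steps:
$l{\left(R,g \right)} = -2$
$D{\left(P \right)} = \frac{1}{1 + P}$ ($D{\left(P \right)} = \frac{1}{P + 1} = \frac{1}{1 + P}$)
$w = 695$ ($w = \frac{139}{\frac{1}{1 + 4}} = \frac{139}{\frac{1}{5}} = 139 \frac{1}{\frac{1}{5}} = 139 \cdot 5 = 695$)
$123 + w \left(- 3 l{\left(-3,0 \right)} - 1\right) = 123 + 695 \left(\left(-3\right) \left(-2\right) - 1\right) = 123 + 695 \left(6 - 1\right) = 123 + 695 \cdot 5 = 123 + 3475 = 3598$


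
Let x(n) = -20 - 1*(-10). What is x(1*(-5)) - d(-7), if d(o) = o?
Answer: -3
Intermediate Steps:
x(n) = -10 (x(n) = -20 + 10 = -10)
x(1*(-5)) - d(-7) = -10 - 1*(-7) = -10 + 7 = -3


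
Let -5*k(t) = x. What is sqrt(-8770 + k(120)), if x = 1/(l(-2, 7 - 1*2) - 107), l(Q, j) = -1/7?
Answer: I*sqrt(197324958)/150 ≈ 93.648*I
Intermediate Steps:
l(Q, j) = -1/7 (l(Q, j) = -1*1/7 = -1/7)
x = -7/750 (x = 1/(-1/7 - 107) = 1/(-750/7) = -7/750 ≈ -0.0093333)
k(t) = 7/3750 (k(t) = -1/5*(-7/750) = 7/3750)
sqrt(-8770 + k(120)) = sqrt(-8770 + 7/3750) = sqrt(-32887493/3750) = I*sqrt(197324958)/150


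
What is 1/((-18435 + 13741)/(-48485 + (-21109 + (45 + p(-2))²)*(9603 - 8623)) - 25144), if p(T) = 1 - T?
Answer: -18477385/464595363746 ≈ -3.9771e-5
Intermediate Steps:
1/((-18435 + 13741)/(-48485 + (-21109 + (45 + p(-2))²)*(9603 - 8623)) - 25144) = 1/((-18435 + 13741)/(-48485 + (-21109 + (45 + (1 - 1*(-2)))²)*(9603 - 8623)) - 25144) = 1/(-4694/(-48485 + (-21109 + (45 + (1 + 2))²)*980) - 25144) = 1/(-4694/(-48485 + (-21109 + (45 + 3)²)*980) - 25144) = 1/(-4694/(-48485 + (-21109 + 48²)*980) - 25144) = 1/(-4694/(-48485 + (-21109 + 2304)*980) - 25144) = 1/(-4694/(-48485 - 18805*980) - 25144) = 1/(-4694/(-48485 - 18428900) - 25144) = 1/(-4694/(-18477385) - 25144) = 1/(-4694*(-1/18477385) - 25144) = 1/(4694/18477385 - 25144) = 1/(-464595363746/18477385) = -18477385/464595363746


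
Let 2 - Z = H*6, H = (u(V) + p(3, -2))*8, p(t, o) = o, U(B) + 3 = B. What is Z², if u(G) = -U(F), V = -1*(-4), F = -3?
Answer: 36100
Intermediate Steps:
U(B) = -3 + B
V = 4
u(G) = 6 (u(G) = -(-3 - 3) = -1*(-6) = 6)
H = 32 (H = (6 - 2)*8 = 4*8 = 32)
Z = -190 (Z = 2 - 32*6 = 2 - 1*192 = 2 - 192 = -190)
Z² = (-190)² = 36100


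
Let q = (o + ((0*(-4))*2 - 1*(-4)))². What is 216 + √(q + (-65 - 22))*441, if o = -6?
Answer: 216 + 441*I*√83 ≈ 216.0 + 4017.7*I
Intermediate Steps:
q = 4 (q = (-6 + ((0*(-4))*2 - 1*(-4)))² = (-6 + (0*2 + 4))² = (-6 + (0 + 4))² = (-6 + 4)² = (-2)² = 4)
216 + √(q + (-65 - 22))*441 = 216 + √(4 + (-65 - 22))*441 = 216 + √(4 - 87)*441 = 216 + √(-83)*441 = 216 + (I*√83)*441 = 216 + 441*I*√83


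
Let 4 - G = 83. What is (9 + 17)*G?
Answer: -2054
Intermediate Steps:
G = -79 (G = 4 - 1*83 = 4 - 83 = -79)
(9 + 17)*G = (9 + 17)*(-79) = 26*(-79) = -2054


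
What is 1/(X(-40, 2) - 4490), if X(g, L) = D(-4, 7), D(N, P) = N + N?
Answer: -1/4498 ≈ -0.00022232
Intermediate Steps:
D(N, P) = 2*N
X(g, L) = -8 (X(g, L) = 2*(-4) = -8)
1/(X(-40, 2) - 4490) = 1/(-8 - 4490) = 1/(-4498) = -1/4498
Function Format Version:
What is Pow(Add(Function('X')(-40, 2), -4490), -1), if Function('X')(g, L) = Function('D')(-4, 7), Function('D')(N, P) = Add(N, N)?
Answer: Rational(-1, 4498) ≈ -0.00022232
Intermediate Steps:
Function('D')(N, P) = Mul(2, N)
Function('X')(g, L) = -8 (Function('X')(g, L) = Mul(2, -4) = -8)
Pow(Add(Function('X')(-40, 2), -4490), -1) = Pow(Add(-8, -4490), -1) = Pow(-4498, -1) = Rational(-1, 4498)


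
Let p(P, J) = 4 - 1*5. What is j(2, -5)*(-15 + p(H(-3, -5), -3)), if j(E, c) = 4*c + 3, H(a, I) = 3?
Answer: 272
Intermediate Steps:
j(E, c) = 3 + 4*c
p(P, J) = -1 (p(P, J) = 4 - 5 = -1)
j(2, -5)*(-15 + p(H(-3, -5), -3)) = (3 + 4*(-5))*(-15 - 1) = (3 - 20)*(-16) = -17*(-16) = 272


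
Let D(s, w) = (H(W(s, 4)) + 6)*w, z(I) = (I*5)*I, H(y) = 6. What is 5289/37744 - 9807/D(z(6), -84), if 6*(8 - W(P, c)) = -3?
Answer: 69845/7077 ≈ 9.8693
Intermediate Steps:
W(P, c) = 17/2 (W(P, c) = 8 - 1/6*(-3) = 8 + 1/2 = 17/2)
z(I) = 5*I**2 (z(I) = (5*I)*I = 5*I**2)
D(s, w) = 12*w (D(s, w) = (6 + 6)*w = 12*w)
5289/37744 - 9807/D(z(6), -84) = 5289/37744 - 9807/(12*(-84)) = 5289*(1/37744) - 9807/(-1008) = 5289/37744 - 9807*(-1/1008) = 5289/37744 + 467/48 = 69845/7077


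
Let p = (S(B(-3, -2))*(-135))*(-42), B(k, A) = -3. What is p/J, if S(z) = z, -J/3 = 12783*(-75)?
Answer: -126/21305 ≈ -0.0059141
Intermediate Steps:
J = 2876175 (J = -38349*(-75) = -3*(-958725) = 2876175)
p = -17010 (p = -3*(-135)*(-42) = 405*(-42) = -17010)
p/J = -17010/2876175 = -17010*1/2876175 = -126/21305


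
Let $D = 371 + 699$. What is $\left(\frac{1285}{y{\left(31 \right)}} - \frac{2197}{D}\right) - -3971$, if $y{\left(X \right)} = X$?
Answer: $\frac{133024913}{33170} \approx 4010.4$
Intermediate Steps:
$D = 1070$
$\left(\frac{1285}{y{\left(31 \right)}} - \frac{2197}{D}\right) - -3971 = \left(\frac{1285}{31} - \frac{2197}{1070}\right) - -3971 = \left(1285 \cdot \frac{1}{31} - \frac{2197}{1070}\right) + 3971 = \left(\frac{1285}{31} - \frac{2197}{1070}\right) + 3971 = \frac{1306843}{33170} + 3971 = \frac{133024913}{33170}$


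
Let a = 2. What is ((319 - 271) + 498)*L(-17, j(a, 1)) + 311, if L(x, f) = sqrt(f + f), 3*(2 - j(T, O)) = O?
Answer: 311 + 182*sqrt(30) ≈ 1307.9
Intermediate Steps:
j(T, O) = 2 - O/3
L(x, f) = sqrt(2)*sqrt(f) (L(x, f) = sqrt(2*f) = sqrt(2)*sqrt(f))
((319 - 271) + 498)*L(-17, j(a, 1)) + 311 = ((319 - 271) + 498)*(sqrt(2)*sqrt(2 - 1/3*1)) + 311 = (48 + 498)*(sqrt(2)*sqrt(2 - 1/3)) + 311 = 546*(sqrt(2)*sqrt(5/3)) + 311 = 546*(sqrt(2)*(sqrt(15)/3)) + 311 = 546*(sqrt(30)/3) + 311 = 182*sqrt(30) + 311 = 311 + 182*sqrt(30)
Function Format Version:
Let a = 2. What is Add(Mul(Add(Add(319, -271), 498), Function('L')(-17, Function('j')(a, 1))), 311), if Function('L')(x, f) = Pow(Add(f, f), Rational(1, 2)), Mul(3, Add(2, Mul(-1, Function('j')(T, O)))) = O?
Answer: Add(311, Mul(182, Pow(30, Rational(1, 2)))) ≈ 1307.9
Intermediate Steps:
Function('j')(T, O) = Add(2, Mul(Rational(-1, 3), O))
Function('L')(x, f) = Mul(Pow(2, Rational(1, 2)), Pow(f, Rational(1, 2))) (Function('L')(x, f) = Pow(Mul(2, f), Rational(1, 2)) = Mul(Pow(2, Rational(1, 2)), Pow(f, Rational(1, 2))))
Add(Mul(Add(Add(319, -271), 498), Function('L')(-17, Function('j')(a, 1))), 311) = Add(Mul(Add(Add(319, -271), 498), Mul(Pow(2, Rational(1, 2)), Pow(Add(2, Mul(Rational(-1, 3), 1)), Rational(1, 2)))), 311) = Add(Mul(Add(48, 498), Mul(Pow(2, Rational(1, 2)), Pow(Add(2, Rational(-1, 3)), Rational(1, 2)))), 311) = Add(Mul(546, Mul(Pow(2, Rational(1, 2)), Pow(Rational(5, 3), Rational(1, 2)))), 311) = Add(Mul(546, Mul(Pow(2, Rational(1, 2)), Mul(Rational(1, 3), Pow(15, Rational(1, 2))))), 311) = Add(Mul(546, Mul(Rational(1, 3), Pow(30, Rational(1, 2)))), 311) = Add(Mul(182, Pow(30, Rational(1, 2))), 311) = Add(311, Mul(182, Pow(30, Rational(1, 2))))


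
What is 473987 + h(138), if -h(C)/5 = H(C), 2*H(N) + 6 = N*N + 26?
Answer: 426327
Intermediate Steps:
H(N) = 10 + N**2/2 (H(N) = -3 + (N*N + 26)/2 = -3 + (N**2 + 26)/2 = -3 + (26 + N**2)/2 = -3 + (13 + N**2/2) = 10 + N**2/2)
h(C) = -50 - 5*C**2/2 (h(C) = -5*(10 + C**2/2) = -50 - 5*C**2/2)
473987 + h(138) = 473987 + (-50 - 5/2*138**2) = 473987 + (-50 - 5/2*19044) = 473987 + (-50 - 47610) = 473987 - 47660 = 426327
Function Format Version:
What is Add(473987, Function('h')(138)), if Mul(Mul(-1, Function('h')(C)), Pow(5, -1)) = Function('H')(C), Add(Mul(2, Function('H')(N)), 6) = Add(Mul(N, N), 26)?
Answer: 426327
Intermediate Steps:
Function('H')(N) = Add(10, Mul(Rational(1, 2), Pow(N, 2))) (Function('H')(N) = Add(-3, Mul(Rational(1, 2), Add(Mul(N, N), 26))) = Add(-3, Mul(Rational(1, 2), Add(Pow(N, 2), 26))) = Add(-3, Mul(Rational(1, 2), Add(26, Pow(N, 2)))) = Add(-3, Add(13, Mul(Rational(1, 2), Pow(N, 2)))) = Add(10, Mul(Rational(1, 2), Pow(N, 2))))
Function('h')(C) = Add(-50, Mul(Rational(-5, 2), Pow(C, 2))) (Function('h')(C) = Mul(-5, Add(10, Mul(Rational(1, 2), Pow(C, 2)))) = Add(-50, Mul(Rational(-5, 2), Pow(C, 2))))
Add(473987, Function('h')(138)) = Add(473987, Add(-50, Mul(Rational(-5, 2), Pow(138, 2)))) = Add(473987, Add(-50, Mul(Rational(-5, 2), 19044))) = Add(473987, Add(-50, -47610)) = Add(473987, -47660) = 426327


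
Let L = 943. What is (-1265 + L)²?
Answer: 103684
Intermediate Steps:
(-1265 + L)² = (-1265 + 943)² = (-322)² = 103684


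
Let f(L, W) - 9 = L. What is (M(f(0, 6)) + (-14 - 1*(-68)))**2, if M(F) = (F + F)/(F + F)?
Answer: 3025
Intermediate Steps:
f(L, W) = 9 + L
M(F) = 1 (M(F) = (2*F)/((2*F)) = (2*F)*(1/(2*F)) = 1)
(M(f(0, 6)) + (-14 - 1*(-68)))**2 = (1 + (-14 - 1*(-68)))**2 = (1 + (-14 + 68))**2 = (1 + 54)**2 = 55**2 = 3025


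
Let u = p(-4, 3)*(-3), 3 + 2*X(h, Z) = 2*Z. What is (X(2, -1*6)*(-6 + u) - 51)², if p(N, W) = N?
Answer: 9216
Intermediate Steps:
X(h, Z) = -3/2 + Z (X(h, Z) = -3/2 + (2*Z)/2 = -3/2 + Z)
u = 12 (u = -4*(-3) = 12)
(X(2, -1*6)*(-6 + u) - 51)² = ((-3/2 - 1*6)*(-6 + 12) - 51)² = ((-3/2 - 6)*6 - 51)² = (-15/2*6 - 51)² = (-45 - 51)² = (-96)² = 9216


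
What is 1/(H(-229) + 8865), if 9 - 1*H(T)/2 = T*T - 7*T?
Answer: -1/99205 ≈ -1.0080e-5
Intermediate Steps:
H(T) = 18 - 2*T**2 + 14*T (H(T) = 18 - 2*(T*T - 7*T) = 18 - 2*(T**2 - 7*T) = 18 + (-2*T**2 + 14*T) = 18 - 2*T**2 + 14*T)
1/(H(-229) + 8865) = 1/((18 - 2*(-229)**2 + 14*(-229)) + 8865) = 1/((18 - 2*52441 - 3206) + 8865) = 1/((18 - 104882 - 3206) + 8865) = 1/(-108070 + 8865) = 1/(-99205) = -1/99205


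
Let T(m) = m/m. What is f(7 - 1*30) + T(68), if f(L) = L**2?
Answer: 530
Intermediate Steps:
T(m) = 1
f(7 - 1*30) + T(68) = (7 - 1*30)**2 + 1 = (7 - 30)**2 + 1 = (-23)**2 + 1 = 529 + 1 = 530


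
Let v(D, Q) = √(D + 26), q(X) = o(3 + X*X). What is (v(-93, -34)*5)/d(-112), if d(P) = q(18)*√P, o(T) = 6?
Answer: 5*√469/168 ≈ 0.64454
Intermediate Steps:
q(X) = 6
v(D, Q) = √(26 + D)
d(P) = 6*√P
(v(-93, -34)*5)/d(-112) = (√(26 - 93)*5)/((6*√(-112))) = (√(-67)*5)/((6*(4*I*√7))) = ((I*√67)*5)/((24*I*√7)) = (5*I*√67)*(-I*√7/168) = 5*√469/168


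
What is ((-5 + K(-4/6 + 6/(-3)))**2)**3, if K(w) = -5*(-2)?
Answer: 15625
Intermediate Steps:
K(w) = 10
((-5 + K(-4/6 + 6/(-3)))**2)**3 = ((-5 + 10)**2)**3 = (5**2)**3 = 25**3 = 15625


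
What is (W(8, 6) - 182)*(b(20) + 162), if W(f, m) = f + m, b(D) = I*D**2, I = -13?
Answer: 846384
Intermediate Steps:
b(D) = -13*D**2
(W(8, 6) - 182)*(b(20) + 162) = ((8 + 6) - 182)*(-13*20**2 + 162) = (14 - 182)*(-13*400 + 162) = -168*(-5200 + 162) = -168*(-5038) = 846384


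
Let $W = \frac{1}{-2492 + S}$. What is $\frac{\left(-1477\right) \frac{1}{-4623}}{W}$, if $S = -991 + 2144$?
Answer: $- \frac{1977703}{4623} \approx -427.8$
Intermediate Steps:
$S = 1153$
$W = - \frac{1}{1339}$ ($W = \frac{1}{-2492 + 1153} = \frac{1}{-1339} = - \frac{1}{1339} \approx -0.00074683$)
$\frac{\left(-1477\right) \frac{1}{-4623}}{W} = \frac{\left(-1477\right) \frac{1}{-4623}}{- \frac{1}{1339}} = \left(-1477\right) \left(- \frac{1}{4623}\right) \left(-1339\right) = \frac{1477}{4623} \left(-1339\right) = - \frac{1977703}{4623}$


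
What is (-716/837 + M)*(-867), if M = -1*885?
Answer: 214282229/279 ≈ 7.6804e+5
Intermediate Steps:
M = -885
(-716/837 + M)*(-867) = (-716/837 - 885)*(-867) = -741461/837*(-867) = 214282229/279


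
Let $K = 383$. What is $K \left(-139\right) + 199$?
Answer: $-53038$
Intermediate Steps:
$K \left(-139\right) + 199 = 383 \left(-139\right) + 199 = -53237 + 199 = -53038$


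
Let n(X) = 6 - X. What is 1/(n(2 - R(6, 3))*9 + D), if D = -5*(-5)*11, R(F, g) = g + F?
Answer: 1/392 ≈ 0.0025510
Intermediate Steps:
R(F, g) = F + g
D = 275 (D = 25*11 = 275)
1/(n(2 - R(6, 3))*9 + D) = 1/((6 - (2 - (6 + 3)))*9 + 275) = 1/((6 - (2 - 1*9))*9 + 275) = 1/((6 - (2 - 9))*9 + 275) = 1/((6 - 1*(-7))*9 + 275) = 1/((6 + 7)*9 + 275) = 1/(13*9 + 275) = 1/(117 + 275) = 1/392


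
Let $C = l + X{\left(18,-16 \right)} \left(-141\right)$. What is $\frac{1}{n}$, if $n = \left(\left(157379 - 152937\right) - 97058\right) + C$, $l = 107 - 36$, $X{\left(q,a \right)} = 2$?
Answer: $- \frac{1}{92827} \approx -1.0773 \cdot 10^{-5}$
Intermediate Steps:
$l = 71$ ($l = 107 - 36 = 71$)
$C = -211$ ($C = 71 + 2 \left(-141\right) = 71 - 282 = -211$)
$n = -92827$ ($n = \left(\left(157379 - 152937\right) - 97058\right) - 211 = \left(4442 - 97058\right) - 211 = -92616 - 211 = -92827$)
$\frac{1}{n} = \frac{1}{-92827} = - \frac{1}{92827}$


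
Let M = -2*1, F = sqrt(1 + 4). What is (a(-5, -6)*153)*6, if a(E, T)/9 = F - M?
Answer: 16524 + 8262*sqrt(5) ≈ 34998.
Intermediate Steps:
F = sqrt(5) ≈ 2.2361
M = -2
a(E, T) = 18 + 9*sqrt(5) (a(E, T) = 9*(sqrt(5) - 1*(-2)) = 9*(sqrt(5) + 2) = 9*(2 + sqrt(5)) = 18 + 9*sqrt(5))
(a(-5, -6)*153)*6 = ((18 + 9*sqrt(5))*153)*6 = (2754 + 1377*sqrt(5))*6 = 16524 + 8262*sqrt(5)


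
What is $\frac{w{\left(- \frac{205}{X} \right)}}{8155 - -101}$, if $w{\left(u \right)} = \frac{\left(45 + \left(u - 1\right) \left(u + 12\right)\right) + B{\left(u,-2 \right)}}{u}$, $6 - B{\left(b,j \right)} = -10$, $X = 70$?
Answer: $- \frac{1657}{1579648} \approx -0.001049$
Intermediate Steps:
$B{\left(b,j \right)} = 16$ ($B{\left(b,j \right)} = 6 - -10 = 6 + 10 = 16$)
$w{\left(u \right)} = \frac{61 + \left(-1 + u\right) \left(12 + u\right)}{u}$ ($w{\left(u \right)} = \frac{\left(45 + \left(u - 1\right) \left(u + 12\right)\right) + 16}{u} = \frac{\left(45 + \left(-1 + u\right) \left(12 + u\right)\right) + 16}{u} = \frac{61 + \left(-1 + u\right) \left(12 + u\right)}{u}$)
$\frac{w{\left(- \frac{205}{X} \right)}}{8155 - -101} = \frac{11 - \frac{205}{70} + \frac{49}{\left(-205\right) \frac{1}{70}}}{8155 - -101} = \frac{11 - \frac{41}{14} + \frac{49}{\left(-205\right) \frac{1}{70}}}{8155 + 101} = \frac{11 - \frac{41}{14} + \frac{49}{- \frac{41}{14}}}{8256} = \left(11 - \frac{41}{14} + 49 \left(- \frac{14}{41}\right)\right) \frac{1}{8256} = \left(11 - \frac{41}{14} - \frac{686}{41}\right) \frac{1}{8256} = \left(- \frac{4971}{574}\right) \frac{1}{8256} = - \frac{1657}{1579648}$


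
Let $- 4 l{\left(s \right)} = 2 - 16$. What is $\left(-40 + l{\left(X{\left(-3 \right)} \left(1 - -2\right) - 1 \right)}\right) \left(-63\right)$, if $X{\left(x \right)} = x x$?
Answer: $\frac{4599}{2} \approx 2299.5$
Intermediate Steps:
$X{\left(x \right)} = x^{2}$
$l{\left(s \right)} = \frac{7}{2}$ ($l{\left(s \right)} = - \frac{2 - 16}{4} = \left(- \frac{1}{4}\right) \left(-14\right) = \frac{7}{2}$)
$\left(-40 + l{\left(X{\left(-3 \right)} \left(1 - -2\right) - 1 \right)}\right) \left(-63\right) = \left(-40 + \frac{7}{2}\right) \left(-63\right) = \left(- \frac{73}{2}\right) \left(-63\right) = \frac{4599}{2}$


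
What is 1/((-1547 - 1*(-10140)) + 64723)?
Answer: 1/73316 ≈ 1.3640e-5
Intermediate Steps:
1/((-1547 - 1*(-10140)) + 64723) = 1/((-1547 + 10140) + 64723) = 1/(8593 + 64723) = 1/73316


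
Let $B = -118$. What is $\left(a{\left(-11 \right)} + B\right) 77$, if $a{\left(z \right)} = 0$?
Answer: $-9086$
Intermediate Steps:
$\left(a{\left(-11 \right)} + B\right) 77 = \left(0 - 118\right) 77 = \left(-118\right) 77 = -9086$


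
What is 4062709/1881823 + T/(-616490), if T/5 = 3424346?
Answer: -2971544584238/116012506127 ≈ -25.614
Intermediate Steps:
T = 17121730 (T = 5*3424346 = 17121730)
4062709/1881823 + T/(-616490) = 4062709/1881823 + 17121730/(-616490) = 4062709*(1/1881823) + 17121730*(-1/616490) = 4062709/1881823 - 1712173/61649 = -2971544584238/116012506127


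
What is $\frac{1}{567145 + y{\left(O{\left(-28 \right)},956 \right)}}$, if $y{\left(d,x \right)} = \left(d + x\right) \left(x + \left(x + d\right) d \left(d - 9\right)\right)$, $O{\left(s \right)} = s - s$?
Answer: $\frac{1}{1481081} \approx 6.7518 \cdot 10^{-7}$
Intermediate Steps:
$O{\left(s \right)} = 0$
$y{\left(d,x \right)} = \left(d + x\right) \left(x + d \left(-9 + d\right) \left(d + x\right)\right)$ ($y{\left(d,x \right)} = \left(d + x\right) \left(x + \left(d + x\right) d \left(-9 + d\right)\right) = \left(d + x\right) \left(x + d \left(d + x\right) \left(-9 + d\right)\right) = \left(d + x\right) \left(x + d \left(-9 + d\right) \left(d + x\right)\right)$)
$\frac{1}{567145 + y{\left(O{\left(-28 \right)},956 \right)}} = \frac{1}{567145 + \left(0^{4} + 956^{2} - 9 \cdot 0^{3} + 0 \cdot 956 + 0^{2} \cdot 956^{2} - 17208 \cdot 0^{2} - 0 \cdot 956^{2} + 2 \cdot 956 \cdot 0^{3}\right)} = \frac{1}{567145 + \left(0 + 913936 - 0 + 0 + 0 \cdot 913936 - 17208 \cdot 0 - 0 \cdot 913936 + 2 \cdot 956 \cdot 0\right)} = \frac{1}{567145 + \left(0 + 913936 + 0 + 0 + 0 + 0 + 0 + 0\right)} = \frac{1}{567145 + 913936} = \frac{1}{1481081}$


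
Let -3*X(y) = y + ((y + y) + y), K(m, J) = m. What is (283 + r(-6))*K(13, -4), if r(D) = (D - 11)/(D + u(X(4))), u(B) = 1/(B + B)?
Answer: 55729/15 ≈ 3715.3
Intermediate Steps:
X(y) = -4*y/3 (X(y) = -(y + ((y + y) + y))/3 = -(y + (2*y + y))/3 = -(y + 3*y)/3 = -4*y/3)
u(B) = 1/(2*B)
r(D) = (-11 + D)/(-3/32 + D) (r(D) = (D - 11)/(D + 1/(2*((-4/3*4)))) = (-11 + D)/(D + 1/(2*(-16/3))) = (-11 + D)/(D + (½)*(-3/16)) = (-11 + D)/(D - 3/32) = (-11 + D)/(-3/32 + D))
(283 + r(-6))*K(13, -4) = (283 + 32*(-11 - 6)/(-3 + 32*(-6)))*13 = (283 + 32*(-17)/(-3 - 192))*13 = (283 + 32*(-17)/(-195))*13 = (283 + 32*(-1/195)*(-17))*13 = (283 + 544/195)*13 = (55729/195)*13 = 55729/15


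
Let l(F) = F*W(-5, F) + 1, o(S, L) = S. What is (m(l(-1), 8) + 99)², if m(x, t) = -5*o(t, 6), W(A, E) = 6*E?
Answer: 3481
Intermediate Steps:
l(F) = 1 + 6*F² (l(F) = F*(6*F) + 1 = 6*F² + 1 = 1 + 6*F²)
m(x, t) = -5*t
(m(l(-1), 8) + 99)² = (-5*8 + 99)² = (-40 + 99)² = 59² = 3481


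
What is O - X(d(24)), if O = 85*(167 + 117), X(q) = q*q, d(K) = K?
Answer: 23564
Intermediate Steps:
X(q) = q²
O = 24140 (O = 85*284 = 24140)
O - X(d(24)) = 24140 - 1*24² = 24140 - 1*576 = 24140 - 576 = 23564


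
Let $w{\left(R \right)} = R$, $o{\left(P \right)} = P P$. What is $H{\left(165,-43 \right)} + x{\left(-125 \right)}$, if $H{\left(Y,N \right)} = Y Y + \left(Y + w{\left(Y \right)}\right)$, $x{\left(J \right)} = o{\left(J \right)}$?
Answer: $43180$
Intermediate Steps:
$o{\left(P \right)} = P^{2}$
$x{\left(J \right)} = J^{2}$
$H{\left(Y,N \right)} = Y^{2} + 2 Y$ ($H{\left(Y,N \right)} = Y Y + \left(Y + Y\right) = Y^{2} + 2 Y$)
$H{\left(165,-43 \right)} + x{\left(-125 \right)} = 165 \left(2 + 165\right) + \left(-125\right)^{2} = 165 \cdot 167 + 15625 = 27555 + 15625 = 43180$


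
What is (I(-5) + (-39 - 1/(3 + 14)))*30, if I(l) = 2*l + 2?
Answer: -24000/17 ≈ -1411.8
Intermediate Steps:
I(l) = 2 + 2*l
(I(-5) + (-39 - 1/(3 + 14)))*30 = ((2 + 2*(-5)) + (-39 - 1/(3 + 14)))*30 = ((2 - 10) + (-39 - 1/17))*30 = (-8 + (-39 - 1*1/17))*30 = (-8 + (-39 - 1/17))*30 = (-8 - 664/17)*30 = -800/17*30 = -24000/17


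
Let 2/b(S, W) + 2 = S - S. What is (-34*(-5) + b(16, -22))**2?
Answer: 28561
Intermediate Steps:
b(S, W) = -1 (b(S, W) = 2/(-2 + (S - S)) = 2/(-2 + 0) = 2/(-2) = 2*(-1/2) = -1)
(-34*(-5) + b(16, -22))**2 = (-34*(-5) - 1)**2 = (170 - 1)**2 = 169**2 = 28561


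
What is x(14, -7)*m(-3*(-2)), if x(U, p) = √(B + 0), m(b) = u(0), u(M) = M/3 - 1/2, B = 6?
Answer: -√6/2 ≈ -1.2247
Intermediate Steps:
u(M) = -½ + M/3 (u(M) = M*(⅓) - 1*½ = M/3 - ½ = -½ + M/3)
m(b) = -½ (m(b) = -½ + (⅓)*0 = -½ + 0 = -½)
x(U, p) = √6 (x(U, p) = √(6 + 0) = √6)
x(14, -7)*m(-3*(-2)) = √6*(-½) = -√6/2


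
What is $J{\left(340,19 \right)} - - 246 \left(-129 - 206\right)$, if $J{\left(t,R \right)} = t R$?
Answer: $-75950$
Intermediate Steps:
$J{\left(t,R \right)} = R t$
$J{\left(340,19 \right)} - - 246 \left(-129 - 206\right) = 19 \cdot 340 - - 246 \left(-129 - 206\right) = 6460 - \left(-246\right) \left(-335\right) = 6460 - 82410 = -75950$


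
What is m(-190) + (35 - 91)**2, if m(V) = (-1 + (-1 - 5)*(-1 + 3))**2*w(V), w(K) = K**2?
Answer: 6104036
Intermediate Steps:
m(V) = 169*V**2 (m(V) = (-1 + (-1 - 5)*(-1 + 3))**2*V**2 = (-1 - 6*2)**2*V**2 = (-1 - 12)**2*V**2 = (-13)**2*V**2 = 169*V**2)
m(-190) + (35 - 91)**2 = 169*(-190)**2 + (35 - 91)**2 = 169*36100 + (-56)**2 = 6100900 + 3136 = 6104036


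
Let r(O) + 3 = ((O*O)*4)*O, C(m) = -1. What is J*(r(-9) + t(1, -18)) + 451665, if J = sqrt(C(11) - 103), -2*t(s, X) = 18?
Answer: 451665 - 5856*I*sqrt(26) ≈ 4.5167e+5 - 29860.0*I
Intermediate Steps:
t(s, X) = -9 (t(s, X) = -1/2*18 = -9)
r(O) = -3 + 4*O**3 (r(O) = -3 + ((O*O)*4)*O = -3 + (O**2*4)*O = -3 + (4*O**2)*O = -3 + 4*O**3)
J = 2*I*sqrt(26) (J = sqrt(-1 - 103) = sqrt(-104) = 2*I*sqrt(26) ≈ 10.198*I)
J*(r(-9) + t(1, -18)) + 451665 = (2*I*sqrt(26))*((-3 + 4*(-9)**3) - 9) + 451665 = (2*I*sqrt(26))*((-3 + 4*(-729)) - 9) + 451665 = (2*I*sqrt(26))*((-3 - 2916) - 9) + 451665 = (2*I*sqrt(26))*(-2919 - 9) + 451665 = (2*I*sqrt(26))*(-2928) + 451665 = -5856*I*sqrt(26) + 451665 = 451665 - 5856*I*sqrt(26)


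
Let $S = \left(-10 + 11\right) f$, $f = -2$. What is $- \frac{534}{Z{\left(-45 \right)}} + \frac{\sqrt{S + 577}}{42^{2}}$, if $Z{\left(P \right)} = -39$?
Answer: $\frac{178}{13} + \frac{5 \sqrt{23}}{1764} \approx 13.706$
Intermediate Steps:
$S = -2$ ($S = \left(-10 + 11\right) \left(-2\right) = 1 \left(-2\right) = -2$)
$- \frac{534}{Z{\left(-45 \right)}} + \frac{\sqrt{S + 577}}{42^{2}} = - \frac{534}{-39} + \frac{\sqrt{-2 + 577}}{42^{2}} = \left(-534\right) \left(- \frac{1}{39}\right) + \frac{\sqrt{575}}{1764} = \frac{178}{13} + 5 \sqrt{23} \cdot \frac{1}{1764} = \frac{178}{13} + \frac{5 \sqrt{23}}{1764}$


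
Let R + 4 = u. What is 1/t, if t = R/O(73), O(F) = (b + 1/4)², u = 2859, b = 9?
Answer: 1369/45680 ≈ 0.029969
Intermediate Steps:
O(F) = 1369/16 (O(F) = (9 + 1/4)² = (9 + ¼)² = (37/4)² = 1369/16)
R = 2855 (R = -4 + 2859 = 2855)
t = 45680/1369 (t = 2855/(1369/16) = 2855*(16/1369) = 45680/1369 ≈ 33.367)
1/t = 1/(45680/1369) = 1369/45680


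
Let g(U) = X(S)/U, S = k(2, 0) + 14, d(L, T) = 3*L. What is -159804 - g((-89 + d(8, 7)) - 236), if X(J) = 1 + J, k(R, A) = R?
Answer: -48100987/301 ≈ -1.5980e+5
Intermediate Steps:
S = 16 (S = 2 + 14 = 16)
g(U) = 17/U (g(U) = (1 + 16)/U = 17/U)
-159804 - g((-89 + d(8, 7)) - 236) = -159804 - 17/((-89 + 3*8) - 236) = -159804 - 17/((-89 + 24) - 236) = -159804 - 17/(-65 - 236) = -159804 - 17/(-301) = -159804 - 17*(-1)/301 = -159804 - 1*(-17/301) = -159804 + 17/301 = -48100987/301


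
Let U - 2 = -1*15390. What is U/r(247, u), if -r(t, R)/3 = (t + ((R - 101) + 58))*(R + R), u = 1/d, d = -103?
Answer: -81625646/63033 ≈ -1295.0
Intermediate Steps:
U = -15388 (U = 2 - 1*15390 = 2 - 15390 = -15388)
u = -1/103 (u = 1/(-103) = -1/103 ≈ -0.0097087)
r(t, R) = -6*R*(-43 + R + t) (r(t, R) = -3*(t + ((R - 101) + 58))*(R + R) = -3*(t + ((-101 + R) + 58))*2*R = -3*(t + (-43 + R))*2*R = -3*(-43 + R + t)*2*R = -6*R*(-43 + R + t))
U/r(247, u) = -15388*(-103/(6*(43 - 1*(-1/103) - 1*247))) = -15388*(-103/(6*(43 + 1/103 - 247))) = -15388/(6*(-1/103)*(-21011/103)) = -15388/126066/10609 = -15388*10609/126066 = -81625646/63033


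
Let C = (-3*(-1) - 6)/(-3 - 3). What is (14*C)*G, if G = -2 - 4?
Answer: -42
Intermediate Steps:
G = -6
C = ½ (C = (3 - 6)/(-6) = -3*(-⅙) = ½ ≈ 0.50000)
(14*C)*G = (14*(½))*(-6) = 7*(-6) = -42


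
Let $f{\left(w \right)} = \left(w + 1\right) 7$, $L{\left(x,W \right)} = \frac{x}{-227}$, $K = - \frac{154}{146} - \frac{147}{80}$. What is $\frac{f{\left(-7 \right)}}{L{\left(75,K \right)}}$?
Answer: $\frac{3178}{25} \approx 127.12$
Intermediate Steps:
$K = - \frac{16891}{5840}$ ($K = \left(-154\right) \frac{1}{146} - \frac{147}{80} = - \frac{77}{73} - \frac{147}{80} = - \frac{16891}{5840} \approx -2.8923$)
$L{\left(x,W \right)} = - \frac{x}{227}$ ($L{\left(x,W \right)} = x \left(- \frac{1}{227}\right) = - \frac{x}{227}$)
$f{\left(w \right)} = 7 + 7 w$ ($f{\left(w \right)} = \left(1 + w\right) 7 = 7 + 7 w$)
$\frac{f{\left(-7 \right)}}{L{\left(75,K \right)}} = \frac{7 + 7 \left(-7\right)}{\left(- \frac{1}{227}\right) 75} = \frac{7 - 49}{- \frac{75}{227}} = \left(-42\right) \left(- \frac{227}{75}\right) = \frac{3178}{25}$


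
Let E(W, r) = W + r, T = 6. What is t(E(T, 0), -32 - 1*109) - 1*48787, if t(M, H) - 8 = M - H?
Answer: -48632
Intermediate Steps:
t(M, H) = 8 + M - H (t(M, H) = 8 + (M - H) = 8 + M - H)
t(E(T, 0), -32 - 1*109) - 1*48787 = (8 + (6 + 0) - (-32 - 1*109)) - 1*48787 = (8 + 6 - (-32 - 109)) - 48787 = (8 + 6 - 1*(-141)) - 48787 = (8 + 6 + 141) - 48787 = 155 - 48787 = -48632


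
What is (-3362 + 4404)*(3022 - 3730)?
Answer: -737736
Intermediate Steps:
(-3362 + 4404)*(3022 - 3730) = 1042*(-708) = -737736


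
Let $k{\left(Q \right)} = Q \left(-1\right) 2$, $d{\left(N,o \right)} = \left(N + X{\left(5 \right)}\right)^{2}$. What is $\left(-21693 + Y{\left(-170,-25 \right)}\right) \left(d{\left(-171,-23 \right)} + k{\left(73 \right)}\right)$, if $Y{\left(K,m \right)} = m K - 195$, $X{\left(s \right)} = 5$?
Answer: $-483457580$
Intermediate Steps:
$Y{\left(K,m \right)} = -195 + K m$ ($Y{\left(K,m \right)} = K m - 195 = -195 + K m$)
$d{\left(N,o \right)} = \left(5 + N\right)^{2}$ ($d{\left(N,o \right)} = \left(N + 5\right)^{2} = \left(5 + N\right)^{2}$)
$k{\left(Q \right)} = - 2 Q$ ($k{\left(Q \right)} = - Q 2 = - 2 Q$)
$\left(-21693 + Y{\left(-170,-25 \right)}\right) \left(d{\left(-171,-23 \right)} + k{\left(73 \right)}\right) = \left(-21693 - -4055\right) \left(\left(5 - 171\right)^{2} - 146\right) = \left(-21693 + \left(-195 + 4250\right)\right) \left(\left(-166\right)^{2} - 146\right) = \left(-21693 + 4055\right) \left(27556 - 146\right) = \left(-17638\right) 27410 = -483457580$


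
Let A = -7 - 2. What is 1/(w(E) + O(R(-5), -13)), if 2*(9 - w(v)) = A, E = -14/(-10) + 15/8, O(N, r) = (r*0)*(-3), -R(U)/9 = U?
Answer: 2/27 ≈ 0.074074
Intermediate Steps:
R(U) = -9*U
O(N, r) = 0 (O(N, r) = 0*(-3) = 0)
A = -9
E = 131/40 (E = -14*(-⅒) + 15*(⅛) = 7/5 + 15/8 = 131/40 ≈ 3.2750)
w(v) = 27/2 (w(v) = 9 - ½*(-9) = 9 + 9/2 = 27/2)
1/(w(E) + O(R(-5), -13)) = 1/(27/2 + 0) = 1/(27/2) = 2/27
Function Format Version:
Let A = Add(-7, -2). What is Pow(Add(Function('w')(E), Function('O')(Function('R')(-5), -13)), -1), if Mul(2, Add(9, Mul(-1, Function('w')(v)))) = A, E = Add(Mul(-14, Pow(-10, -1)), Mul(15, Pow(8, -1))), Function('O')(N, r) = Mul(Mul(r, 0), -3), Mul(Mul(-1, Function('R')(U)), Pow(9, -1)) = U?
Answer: Rational(2, 27) ≈ 0.074074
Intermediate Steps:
Function('R')(U) = Mul(-9, U)
Function('O')(N, r) = 0 (Function('O')(N, r) = Mul(0, -3) = 0)
A = -9
E = Rational(131, 40) (E = Add(Mul(-14, Rational(-1, 10)), Mul(15, Rational(1, 8))) = Add(Rational(7, 5), Rational(15, 8)) = Rational(131, 40) ≈ 3.2750)
Function('w')(v) = Rational(27, 2) (Function('w')(v) = Add(9, Mul(Rational(-1, 2), -9)) = Add(9, Rational(9, 2)) = Rational(27, 2))
Pow(Add(Function('w')(E), Function('O')(Function('R')(-5), -13)), -1) = Pow(Add(Rational(27, 2), 0), -1) = Pow(Rational(27, 2), -1) = Rational(2, 27)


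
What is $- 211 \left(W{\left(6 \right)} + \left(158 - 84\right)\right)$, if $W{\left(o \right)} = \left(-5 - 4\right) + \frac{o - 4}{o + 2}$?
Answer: $- \frac{55071}{4} \approx -13768.0$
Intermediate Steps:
$W{\left(o \right)} = -9 + \frac{-4 + o}{2 + o}$
$- 211 \left(W{\left(6 \right)} + \left(158 - 84\right)\right) = - 211 \left(\frac{2 \left(-11 - 24\right)}{2 + 6} + \left(158 - 84\right)\right) = - 211 \left(\frac{2 \left(-11 - 24\right)}{8} + 74\right) = - 211 \left(2 \cdot \frac{1}{8} \left(-35\right) + 74\right) = - 211 \left(- \frac{35}{4} + 74\right) = \left(-211\right) \frac{261}{4} = - \frac{55071}{4}$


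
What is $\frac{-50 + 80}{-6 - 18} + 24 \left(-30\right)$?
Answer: $- \frac{2885}{4} \approx -721.25$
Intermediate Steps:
$\frac{-50 + 80}{-6 - 18} + 24 \left(-30\right) = \frac{30}{-24} - 720 = 30 \left(- \frac{1}{24}\right) - 720 = - \frac{5}{4} - 720 = - \frac{2885}{4}$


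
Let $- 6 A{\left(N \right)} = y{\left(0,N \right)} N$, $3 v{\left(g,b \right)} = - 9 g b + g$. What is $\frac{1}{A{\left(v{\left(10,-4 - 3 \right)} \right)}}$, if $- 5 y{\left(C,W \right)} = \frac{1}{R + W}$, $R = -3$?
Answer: $\frac{1893}{64} \approx 29.578$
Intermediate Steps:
$v{\left(g,b \right)} = \frac{g}{3} - 3 b g$ ($v{\left(g,b \right)} = \frac{- 9 g b + g}{3} = \frac{- 9 b g + g}{3} = \frac{g - 9 b g}{3} = \frac{g}{3} - 3 b g$)
$y{\left(C,W \right)} = - \frac{1}{5 \left(-3 + W\right)}$
$A{\left(N \right)} = \frac{N}{6 \left(-15 + 5 N\right)}$ ($A{\left(N \right)} = - \frac{- \frac{1}{-15 + 5 N} N}{6} = - \frac{\left(-1\right) N \frac{1}{-15 + 5 N}}{6} = \frac{N}{6 \left(-15 + 5 N\right)}$)
$\frac{1}{A{\left(v{\left(10,-4 - 3 \right)} \right)}} = \frac{1}{\frac{1}{30} \cdot \frac{1}{3} \cdot 10 \left(1 - 9 \left(-4 - 3\right)\right) \frac{1}{-3 + \frac{1}{3} \cdot 10 \left(1 - 9 \left(-4 - 3\right)\right)}} = \frac{1}{\frac{1}{30} \cdot \frac{1}{3} \cdot 10 \left(1 - -63\right) \frac{1}{-3 + \frac{1}{3} \cdot 10 \left(1 - -63\right)}} = \frac{1}{\frac{1}{30} \cdot \frac{1}{3} \cdot 10 \left(1 + 63\right) \frac{1}{-3 + \frac{1}{3} \cdot 10 \left(1 + 63\right)}} = \frac{1}{\frac{1}{30} \cdot \frac{1}{3} \cdot 10 \cdot 64 \frac{1}{-3 + \frac{1}{3} \cdot 10 \cdot 64}} = \frac{1}{\frac{1}{30} \cdot \frac{640}{3} \frac{1}{-3 + \frac{640}{3}}} = \frac{1}{\frac{1}{30} \cdot \frac{640}{3} \frac{1}{\frac{631}{3}}} = \frac{1}{\frac{1}{30} \cdot \frac{640}{3} \cdot \frac{3}{631}} = \frac{1}{\frac{64}{1893}} = \frac{1893}{64}$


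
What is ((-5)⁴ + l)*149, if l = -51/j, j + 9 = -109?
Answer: 10996349/118 ≈ 93189.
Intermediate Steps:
j = -118 (j = -9 - 109 = -118)
l = 51/118 (l = -51/(-118) = -51*(-1/118) = 51/118 ≈ 0.43220)
((-5)⁴ + l)*149 = ((-5)⁴ + 51/118)*149 = (625 + 51/118)*149 = (73801/118)*149 = 10996349/118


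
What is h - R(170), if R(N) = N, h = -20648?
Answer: -20818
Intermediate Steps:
h - R(170) = -20648 - 1*170 = -20648 - 170 = -20818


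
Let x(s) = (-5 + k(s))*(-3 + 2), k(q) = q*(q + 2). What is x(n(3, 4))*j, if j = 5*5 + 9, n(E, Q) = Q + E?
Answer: -1972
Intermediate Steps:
n(E, Q) = E + Q
k(q) = q*(2 + q)
j = 34 (j = 25 + 9 = 34)
x(s) = 5 - s*(2 + s) (x(s) = (-5 + s*(2 + s))*(-3 + 2) = (-5 + s*(2 + s))*(-1) = 5 - s*(2 + s))
x(n(3, 4))*j = (5 - (3 + 4)*(2 + (3 + 4)))*34 = (5 - 1*7*(2 + 7))*34 = (5 - 1*7*9)*34 = (5 - 63)*34 = -58*34 = -1972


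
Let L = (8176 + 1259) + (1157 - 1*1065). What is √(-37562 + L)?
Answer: 3*I*√3115 ≈ 167.44*I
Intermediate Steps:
L = 9527 (L = 9435 + (1157 - 1065) = 9435 + 92 = 9527)
√(-37562 + L) = √(-37562 + 9527) = √(-28035) = 3*I*√3115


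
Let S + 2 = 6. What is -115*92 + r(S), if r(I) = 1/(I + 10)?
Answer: -148119/14 ≈ -10580.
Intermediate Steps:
S = 4 (S = -2 + 6 = 4)
r(I) = 1/(10 + I)
-115*92 + r(S) = -115*92 + 1/(10 + 4) = -10580 + 1/14 = -148119/14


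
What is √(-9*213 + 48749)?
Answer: 4*√2927 ≈ 216.41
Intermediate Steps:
√(-9*213 + 48749) = √(-1917 + 48749) = √46832 = 4*√2927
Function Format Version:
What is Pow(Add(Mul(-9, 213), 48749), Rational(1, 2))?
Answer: Mul(4, Pow(2927, Rational(1, 2))) ≈ 216.41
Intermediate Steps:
Pow(Add(Mul(-9, 213), 48749), Rational(1, 2)) = Pow(Add(-1917, 48749), Rational(1, 2)) = Pow(46832, Rational(1, 2)) = Mul(4, Pow(2927, Rational(1, 2)))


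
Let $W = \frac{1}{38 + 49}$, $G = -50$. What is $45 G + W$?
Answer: $- \frac{195749}{87} \approx -2250.0$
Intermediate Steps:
$W = \frac{1}{87} \approx 0.011494$
$45 G + W = 45 \left(-50\right) + \frac{1}{87} = -2250 + \frac{1}{87} = - \frac{195749}{87}$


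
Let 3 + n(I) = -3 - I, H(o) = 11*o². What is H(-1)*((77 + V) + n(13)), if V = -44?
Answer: 154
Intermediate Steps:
n(I) = -6 - I (n(I) = -3 + (-3 - I) = -6 - I)
H(-1)*((77 + V) + n(13)) = (11*(-1)²)*((77 - 44) + (-6 - 1*13)) = (11*1)*(33 + (-6 - 13)) = 11*(33 - 19) = 11*14 = 154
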